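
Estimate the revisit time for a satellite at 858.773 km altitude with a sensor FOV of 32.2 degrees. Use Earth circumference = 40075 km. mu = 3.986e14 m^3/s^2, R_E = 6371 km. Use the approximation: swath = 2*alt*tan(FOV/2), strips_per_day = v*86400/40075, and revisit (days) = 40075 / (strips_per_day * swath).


swath = 2*858.773*tan(0.280998) = 495.7442 km
v = sqrt(mu/r) = 7425.1685 m/s = 7.4252 km/s
strips/day = v*86400/40075 = 7.4252*86400/40075 = 16.0083
coverage/day = strips * swath = 16.0083 * 495.7442 = 7936.0455 km
revisit = 40075 / 7936.0455 = 5.0497 days

5.0497 days


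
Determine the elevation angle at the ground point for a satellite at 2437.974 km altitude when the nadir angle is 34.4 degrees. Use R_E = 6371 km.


r = R_E + alt = 8808.9740 km
Law of sines in the satellite / Earth-center / ground-point triangle:
  sin(nadir)/R_E = sin(90 + el)/r  =>  cos(el) = (r/R_E)*sin(nadir)
cos(el) = (8808.9740 / 6371.0000) * sin(34.4 deg) = 0.7811615
el = arccos(0.7811615) = 38.6330 deg
(Earth-central angle = 90 - nadir - el = 16.9670 deg)

38.6330 degrees


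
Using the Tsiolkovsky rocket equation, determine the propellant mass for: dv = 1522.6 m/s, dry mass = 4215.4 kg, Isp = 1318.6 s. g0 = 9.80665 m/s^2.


ve = Isp * g0 = 1318.6 * 9.80665 = 12931.048690 m/s
mass ratio = exp(dv/ve) = exp(1522.6/12931.048690) = 1.12496014
m_prop = m_dry * (mr - 1) = 4215.4 * (1.12496014 - 1)
m_prop = 526.7570 kg

526.7570 kg


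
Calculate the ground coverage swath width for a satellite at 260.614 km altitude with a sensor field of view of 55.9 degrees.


FOV = 55.9 deg = 0.9756391 rad
swath = 2 * alt * tan(FOV/2) = 2 * 260.614 * tan(0.4878195)
swath = 2 * 260.614 * 0.5305906
swath = 276.5587 km

276.5587 km


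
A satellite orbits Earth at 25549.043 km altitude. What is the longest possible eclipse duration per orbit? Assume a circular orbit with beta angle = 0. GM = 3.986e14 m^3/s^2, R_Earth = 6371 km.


r = 31920.0430 km
T = 945.9217 min
Eclipse fraction = arcsin(R_E/r)/pi = arcsin(6371.0000/31920.0430)/pi
= arcsin(0.1995925)/pi = 0.06396182
Eclipse duration = 0.06396182 * 945.9217 = 60.5029 min

60.5029 minutes


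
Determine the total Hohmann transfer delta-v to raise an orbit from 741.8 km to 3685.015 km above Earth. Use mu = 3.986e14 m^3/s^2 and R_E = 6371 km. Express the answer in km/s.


r1 = 7112.8000 km = 7.1128e+06 m
r2 = 10056.0150 km = 1.0056015e+07 m
dv1 = sqrt(mu/r1)*(sqrt(2*r2/(r1+r2)) - 1) = 616.2848 m/s
dv2 = sqrt(mu/r2)*(1 - sqrt(2*r1/(r1+r2))) = 564.9956 m/s
total dv = |dv1| + |dv2| = 616.2848 + 564.9956 = 1181.2803 m/s = 1.1813 km/s

1.1813 km/s


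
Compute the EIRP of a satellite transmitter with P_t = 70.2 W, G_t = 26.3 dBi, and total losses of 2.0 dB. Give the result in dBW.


Pt = 70.2 W = 18.4634 dBW
EIRP = Pt_dBW + Gt - losses = 18.4634 + 26.3 - 2.0 = 42.7634 dBW

42.7634 dBW


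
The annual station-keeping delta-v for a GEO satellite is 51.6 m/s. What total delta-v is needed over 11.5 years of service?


dV = rate * years = 51.6 * 11.5
dV = 593.4000 m/s

593.4000 m/s


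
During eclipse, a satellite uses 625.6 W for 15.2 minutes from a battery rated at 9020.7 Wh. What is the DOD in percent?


E_used = P * t / 60 = 625.6 * 15.2 / 60 = 158.4853 Wh
DOD = E_used / E_total * 100 = 158.4853 / 9020.7 * 100
DOD = 1.7569 %

1.7569 %


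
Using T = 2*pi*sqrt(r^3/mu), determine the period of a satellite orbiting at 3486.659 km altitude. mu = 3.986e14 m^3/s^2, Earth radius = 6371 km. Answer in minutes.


r = 9857.6590 km = 9.857659e+06 m
T = 2*pi*sqrt(r^3/mu) = 2*pi*sqrt(9.5790264e+20 / 3.986e14)
T = 9740.2904 s = 162.3382 min

162.3382 minutes


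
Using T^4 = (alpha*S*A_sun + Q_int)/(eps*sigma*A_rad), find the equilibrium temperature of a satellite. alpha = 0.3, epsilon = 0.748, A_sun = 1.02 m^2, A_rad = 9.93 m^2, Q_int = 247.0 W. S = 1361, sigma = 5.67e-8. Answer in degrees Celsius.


Numerator = alpha*S*A_sun + Q_int = 0.3*1361*1.02 + 247.0 = 663.4660 W
Denominator = eps*sigma*A_rad = 0.748*5.67e-8*9.93 = 4.2114719e-07 W/K^4
T^4 = 1.575378e+09 K^4
T = 199.2261 K = -73.9239 C

-73.9239 degrees Celsius


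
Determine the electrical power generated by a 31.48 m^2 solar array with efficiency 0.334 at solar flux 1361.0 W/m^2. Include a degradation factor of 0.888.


P = area * eta * S * degradation
P = 31.48 * 0.334 * 1361.0 * 0.888
P = 12707.2707 W

12707.2707 W


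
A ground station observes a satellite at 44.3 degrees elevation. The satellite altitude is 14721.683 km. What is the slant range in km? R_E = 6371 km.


h = 14721.683 km, el = 44.3 deg
d = -R_E*sin(el) + sqrt((R_E*sin(el))^2 + 2*R_E*h + h^2)
d = -6371.0000*sin(0.7731809) + sqrt((6371.0000*0.6984153)^2 + 2*6371.0000*14721.683 + 14721.683^2)
d = 16144.3421 km

16144.3421 km


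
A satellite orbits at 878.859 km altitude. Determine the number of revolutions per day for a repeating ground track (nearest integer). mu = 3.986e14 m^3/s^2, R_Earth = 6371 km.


r = 7.249859e+06 m
T = 2*pi*sqrt(r^3/mu) = 6143.3543 s = 102.3892 min
revs/day = 1440 / 102.3892 = 14.0640
Rounded: 14 revolutions per day

14 revolutions per day


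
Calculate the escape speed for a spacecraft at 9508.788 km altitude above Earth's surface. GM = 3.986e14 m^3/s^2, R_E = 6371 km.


r = 6371.0 + 9508.788 = 15879.7880 km = 1.5879788e+07 m
v_esc = sqrt(2*mu/r) = sqrt(2*3.986e14 / 1.5879788e+07)
v_esc = 7085.3498 m/s = 7.0853 km/s

7.0853 km/s


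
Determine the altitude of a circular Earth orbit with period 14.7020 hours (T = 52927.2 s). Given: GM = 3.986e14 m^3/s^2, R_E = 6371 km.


T = 52927.2 s
r = (mu*T^2/(4*pi^2))^(1/3) = (3.986e14 * 52927.2^2 / (4*pi^2))^(1/3)
r = 3.0468083e+07 m = 30468.0831 km
alt = r - R_E = 30468.0831 - 6371 = 24097.0831 km

24097.0831 km


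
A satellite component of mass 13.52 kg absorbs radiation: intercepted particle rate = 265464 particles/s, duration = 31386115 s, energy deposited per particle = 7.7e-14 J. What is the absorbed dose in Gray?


Total energy deposited = rate * time * E_per
  = 265464 * 31386115 * 7.7e-14 = 0.641555 J
Dose = E_total / mass = 0.641555 / 13.52
Dose = 0.0474523 Gy

0.0475 Gy


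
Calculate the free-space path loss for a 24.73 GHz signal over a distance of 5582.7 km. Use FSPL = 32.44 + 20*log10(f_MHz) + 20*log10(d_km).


f = 24.73 GHz = 24730.0000 MHz
d = 5582.7 km
FSPL = 32.44 + 20*log10(24730.0000) + 20*log10(5582.7)
FSPL = 32.44 + 87.8645 + 74.9369
FSPL = 195.2414 dB

195.2414 dB


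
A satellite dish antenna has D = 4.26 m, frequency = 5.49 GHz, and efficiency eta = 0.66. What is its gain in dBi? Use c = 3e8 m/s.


lambda = c/f = 3e8 / 5.49e+09 = 0.05464481 m
G = eta*(pi*D/lambda)^2 = 0.66*(pi*4.26/0.05464481)^2
G = 39588.1365 (linear)
G = 10*log10(39588.1365) = 45.9757 dBi

45.9757 dBi


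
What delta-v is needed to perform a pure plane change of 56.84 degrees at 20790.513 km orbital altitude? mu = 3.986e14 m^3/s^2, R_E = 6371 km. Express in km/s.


r = 27161.5130 km = 2.7161513e+07 m
V = sqrt(mu/r) = 3830.8193 m/s
di = 56.84 deg = 0.9920451 rad
dV = 2*V*sin(di/2) = 2*3830.8193*sin(0.4960226)
dV = 3646.4131 m/s = 3.6464 km/s

3.6464 km/s


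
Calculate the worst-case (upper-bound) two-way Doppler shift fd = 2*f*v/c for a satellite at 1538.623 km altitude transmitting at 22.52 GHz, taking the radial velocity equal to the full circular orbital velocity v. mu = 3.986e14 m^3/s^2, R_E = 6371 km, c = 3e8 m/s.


r = 7.909623e+06 m
v = sqrt(mu/r) = 7098.8950 m/s (worst-case radial velocity)
f = 22.52 GHz = 2.252e+10 Hz
fd = 2*f*v/c = 2*2.252e+10*7098.8950/3.0e+08
fd = 1.0657808e+06 Hz

1.0658e+06 Hz


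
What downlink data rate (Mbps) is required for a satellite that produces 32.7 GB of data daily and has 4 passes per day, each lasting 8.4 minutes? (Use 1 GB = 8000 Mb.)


total contact time = 4 * 8.4 * 60 = 2016.0000 s
data = 32.7 GB = 261600.0000 Mb
rate = 261600.0000 / 2016.0000 = 129.7619 Mbps

129.7619 Mbps


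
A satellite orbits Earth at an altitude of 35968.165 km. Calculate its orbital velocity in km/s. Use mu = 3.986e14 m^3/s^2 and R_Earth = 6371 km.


r = R_E + alt = 6371.0 + 35968.165 = 42339.1650 km = 4.2339165e+07 m
v = sqrt(mu/r) = sqrt(3.986e14 / 4.2339165e+07) = 3068.2978 m/s = 3.0683 km/s

3.0683 km/s


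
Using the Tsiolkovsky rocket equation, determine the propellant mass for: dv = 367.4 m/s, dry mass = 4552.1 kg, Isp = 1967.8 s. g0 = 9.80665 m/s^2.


ve = Isp * g0 = 1967.8 * 9.80665 = 19297.525870 m/s
mass ratio = exp(dv/ve) = exp(367.4/19297.525870) = 1.01922110
m_prop = m_dry * (mr - 1) = 4552.1 * (1.01922110 - 1)
m_prop = 87.4964 kg

87.4964 kg


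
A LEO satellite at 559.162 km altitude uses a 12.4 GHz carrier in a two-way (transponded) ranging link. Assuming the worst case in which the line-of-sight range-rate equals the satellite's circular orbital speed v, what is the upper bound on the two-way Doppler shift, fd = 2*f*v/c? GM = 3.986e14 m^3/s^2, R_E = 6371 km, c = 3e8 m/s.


r = 6.930162e+06 m
v = sqrt(mu/r) = 7583.9761 m/s (worst-case radial velocity)
f = 12.4 GHz = 1.24e+10 Hz
fd = 2*f*v/c = 2*1.24e+10*7583.9761/3.0e+08
fd = 626942.0215 Hz

626942.0215 Hz


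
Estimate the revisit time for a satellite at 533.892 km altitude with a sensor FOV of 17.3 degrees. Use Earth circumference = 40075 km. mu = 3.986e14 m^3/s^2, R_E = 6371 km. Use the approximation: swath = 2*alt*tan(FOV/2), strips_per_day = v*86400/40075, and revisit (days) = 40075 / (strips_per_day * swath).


swath = 2*533.892*tan(0.150971) = 162.4404 km
v = sqrt(mu/r) = 7597.8410 m/s = 7.5978 km/s
strips/day = v*86400/40075 = 7.5978*86400/40075 = 16.3806
coverage/day = strips * swath = 16.3806 * 162.4404 = 2660.8750 km
revisit = 40075 / 2660.8750 = 15.0608 days

15.0608 days


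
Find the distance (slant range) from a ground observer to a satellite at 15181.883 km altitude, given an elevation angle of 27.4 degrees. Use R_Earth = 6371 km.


h = 15181.883 km, el = 27.4 deg
d = -R_E*sin(el) + sqrt((R_E*sin(el))^2 + 2*R_E*h + h^2)
d = -6371.0000*sin(0.4782202) + sqrt((6371.0000*0.4601998)^2 + 2*6371.0000*15181.883 + 15181.883^2)
d = 17865.5034 km

17865.5034 km


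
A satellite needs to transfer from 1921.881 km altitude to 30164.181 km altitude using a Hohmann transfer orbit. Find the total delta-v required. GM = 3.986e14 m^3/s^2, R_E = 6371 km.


r1 = 8292.8810 km = 8.292881e+06 m
r2 = 36535.1810 km = 3.6535181e+07 m
dv1 = sqrt(mu/r1)*(sqrt(2*r2/(r1+r2)) - 1) = 1918.4762 m/s
dv2 = sqrt(mu/r2)*(1 - sqrt(2*r1/(r1+r2))) = 1293.9144 m/s
total dv = |dv1| + |dv2| = 1918.4762 + 1293.9144 = 3212.3906 m/s = 3.2124 km/s

3.2124 km/s


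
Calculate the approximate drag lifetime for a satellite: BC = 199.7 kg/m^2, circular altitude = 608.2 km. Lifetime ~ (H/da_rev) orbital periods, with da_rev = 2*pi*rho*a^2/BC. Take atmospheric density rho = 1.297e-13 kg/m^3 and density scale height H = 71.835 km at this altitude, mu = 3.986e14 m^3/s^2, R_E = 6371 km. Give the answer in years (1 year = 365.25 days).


a = R_E + alt = 6979.2000 km = 6.9792e+06 m
da_rev = 2*pi*rho*a^2/BC = 2*pi*1.297e-13*(6.9792e+06)^2/199.7 = 0.19877102 m per revolution
N = H/da_rev = 71835.0000 m / 0.19877102 m = 361395.7398 revolutions
P = 2*pi*sqrt(a^3/mu) = 5802.5606 s
lifetime = N*P = 361395.7398 * 5802.5606 = 2.0970207e+09 s = 24271.0728 days
years = 24271.0728 / 365.25 = 66.4506 years

66.4506 years


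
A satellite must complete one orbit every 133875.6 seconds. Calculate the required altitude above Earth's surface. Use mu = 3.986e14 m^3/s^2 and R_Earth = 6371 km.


T = 133875.6 s
r = (mu*T^2/(4*pi^2))^(1/3) = (3.986e14 * 133875.6^2 / (4*pi^2))^(1/3)
r = 5.6562267e+07 m = 56562.2668 km
alt = r - R_E = 56562.2668 - 6371 = 50191.2668 km

50191.2668 km


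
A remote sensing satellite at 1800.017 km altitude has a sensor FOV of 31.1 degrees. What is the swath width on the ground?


FOV = 31.1 deg = 0.5427974 rad
swath = 2 * alt * tan(FOV/2) = 2 * 1800.017 * tan(0.2713987)
swath = 2 * 1800.017 * 0.2782646
swath = 1001.7618 km

1001.7618 km


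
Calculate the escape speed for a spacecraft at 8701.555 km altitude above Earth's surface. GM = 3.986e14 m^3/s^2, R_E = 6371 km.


r = 6371.0 + 8701.555 = 15072.5550 km = 1.5072555e+07 m
v_esc = sqrt(2*mu/r) = sqrt(2*3.986e14 / 1.5072555e+07)
v_esc = 7272.6085 m/s = 7.2726 km/s

7.2726 km/s


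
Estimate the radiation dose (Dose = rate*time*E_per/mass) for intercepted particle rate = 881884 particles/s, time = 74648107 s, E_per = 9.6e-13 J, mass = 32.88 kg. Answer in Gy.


Total energy deposited = rate * time * E_per
  = 881884 * 74648107 * 9.6e-13 = 63.1977 J
Dose = E_total / mass = 63.1977 / 32.88
Dose = 1.9221 Gy

1.9221 Gy


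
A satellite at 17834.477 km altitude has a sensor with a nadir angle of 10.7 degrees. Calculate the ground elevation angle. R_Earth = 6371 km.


r = R_E + alt = 24205.4770 km
Law of sines in the satellite / Earth-center / ground-point triangle:
  sin(nadir)/R_E = sin(90 + el)/r  =>  cos(el) = (r/R_E)*sin(nadir)
cos(el) = (24205.4770 / 6371.0000) * sin(10.7 deg) = 0.7054072
el = arccos(0.7054072) = 45.1376 deg
(Earth-central angle = 90 - nadir - el = 34.1624 deg)

45.1376 degrees


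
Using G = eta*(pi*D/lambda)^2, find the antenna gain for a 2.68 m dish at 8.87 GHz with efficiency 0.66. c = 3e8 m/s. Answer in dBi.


lambda = c/f = 3e8 / 8.87e+09 = 0.03382187 m
G = eta*(pi*D/lambda)^2 = 0.66*(pi*2.68/0.03382187)^2
G = 40899.5000 (linear)
G = 10*log10(40899.5000) = 46.1172 dBi

46.1172 dBi


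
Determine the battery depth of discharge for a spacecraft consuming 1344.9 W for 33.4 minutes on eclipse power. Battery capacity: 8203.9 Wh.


E_used = P * t / 60 = 1344.9 * 33.4 / 60 = 748.6610 Wh
DOD = E_used / E_total * 100 = 748.6610 / 8203.9 * 100
DOD = 9.1257 %

9.1257 %


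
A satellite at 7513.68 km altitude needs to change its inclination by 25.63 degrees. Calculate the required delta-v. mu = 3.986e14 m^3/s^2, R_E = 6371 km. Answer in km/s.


r = 13884.6800 km = 1.388468e+07 m
V = sqrt(mu/r) = 5357.9753 m/s
di = 25.63 deg = 0.4473279 rad
dV = 2*V*sin(di/2) = 2*5357.9753*sin(0.2236639)
dV = 2376.8384 m/s = 2.3768 km/s

2.3768 km/s


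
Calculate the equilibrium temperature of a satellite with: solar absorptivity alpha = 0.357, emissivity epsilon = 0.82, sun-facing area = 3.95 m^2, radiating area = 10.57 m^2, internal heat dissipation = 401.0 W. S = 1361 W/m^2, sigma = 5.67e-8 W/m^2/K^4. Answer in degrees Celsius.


Numerator = alpha*S*A_sun + Q_int = 0.357*1361*3.95 + 401.0 = 2320.2141 W
Denominator = eps*sigma*A_rad = 0.82*5.67e-8*10.57 = 4.9144158e-07 W/K^4
T^4 = 4.721241e+09 K^4
T = 262.1284 K = -11.0216 C

-11.0216 degrees Celsius


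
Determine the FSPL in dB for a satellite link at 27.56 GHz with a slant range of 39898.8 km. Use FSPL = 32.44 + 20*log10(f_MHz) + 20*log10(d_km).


f = 27.56 GHz = 27560.0000 MHz
d = 39898.8 km
FSPL = 32.44 + 20*log10(27560.0000) + 20*log10(39898.8)
FSPL = 32.44 + 88.8056 + 92.0192
FSPL = 213.2648 dB

213.2648 dB


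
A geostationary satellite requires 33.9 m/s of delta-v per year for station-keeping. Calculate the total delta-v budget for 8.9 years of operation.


dV = rate * years = 33.9 * 8.9
dV = 301.7100 m/s

301.7100 m/s


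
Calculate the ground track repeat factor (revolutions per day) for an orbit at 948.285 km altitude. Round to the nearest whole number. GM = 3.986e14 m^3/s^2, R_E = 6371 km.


r = 7.319285e+06 m
T = 2*pi*sqrt(r^3/mu) = 6231.8101 s = 103.8635 min
revs/day = 1440 / 103.8635 = 13.8644
Rounded: 14 revolutions per day

14 revolutions per day


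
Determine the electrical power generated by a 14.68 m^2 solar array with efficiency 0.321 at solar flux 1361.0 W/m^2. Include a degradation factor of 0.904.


P = area * eta * S * degradation
P = 14.68 * 0.321 * 1361.0 * 0.904
P = 5797.7254 W

5797.7254 W


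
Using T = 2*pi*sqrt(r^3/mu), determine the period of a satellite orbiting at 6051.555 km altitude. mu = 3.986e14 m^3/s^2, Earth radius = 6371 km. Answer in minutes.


r = 12422.5550 km = 1.2422555e+07 m
T = 2*pi*sqrt(r^3/mu) = 2*pi*sqrt(1.9170471e+21 / 3.986e14)
T = 13779.3145 s = 229.6552 min

229.6552 minutes


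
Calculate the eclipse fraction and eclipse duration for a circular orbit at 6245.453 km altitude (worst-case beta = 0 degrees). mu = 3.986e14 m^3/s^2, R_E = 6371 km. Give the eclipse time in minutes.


r = 12616.4530 km
T = 235.0530 min
Eclipse fraction = arcsin(R_E/r)/pi = arcsin(6371.0000/12616.4530)/pi
= arcsin(0.5049755)/pi = 0.1684985
Eclipse duration = 0.1684985 * 235.0530 = 39.6061 min

39.6061 minutes


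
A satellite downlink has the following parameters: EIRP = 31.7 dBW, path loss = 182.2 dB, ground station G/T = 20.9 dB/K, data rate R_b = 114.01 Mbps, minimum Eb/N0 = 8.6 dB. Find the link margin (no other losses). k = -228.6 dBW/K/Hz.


C/N0 = EIRP - FSPL + G/T - k = 31.7 - 182.2 + 20.9 - (-228.6)
C/N0 = 99.0000 dB-Hz
R_b = 114.01 Mbps = 1.1401e+08 bps -> 10*log10(R_b) = 80.5694 dB-Hz
Eb/N0 = C/N0 - 10*log10(R_b) = 99.0000 - 80.5694 = 18.4306 dB
Margin = Eb/N0 - Eb/N0_req = 18.4306 - 8.6 = 9.8306 dB (link closes)

9.8306 dB


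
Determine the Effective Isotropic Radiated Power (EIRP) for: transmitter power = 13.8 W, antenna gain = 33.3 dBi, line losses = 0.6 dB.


Pt = 13.8 W = 11.3988 dBW
EIRP = Pt_dBW + Gt - losses = 11.3988 + 33.3 - 0.6 = 44.0988 dBW

44.0988 dBW


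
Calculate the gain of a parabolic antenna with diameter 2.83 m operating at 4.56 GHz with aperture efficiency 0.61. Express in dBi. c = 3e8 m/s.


lambda = c/f = 3e8 / 4.56e+09 = 0.06578947 m
G = eta*(pi*D/lambda)^2 = 0.61*(pi*2.83/0.06578947)^2
G = 11140.1138 (linear)
G = 10*log10(11140.1138) = 40.4689 dBi

40.4689 dBi


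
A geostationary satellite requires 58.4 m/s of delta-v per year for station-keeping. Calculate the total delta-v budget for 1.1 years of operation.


dV = rate * years = 58.4 * 1.1
dV = 64.2400 m/s

64.2400 m/s


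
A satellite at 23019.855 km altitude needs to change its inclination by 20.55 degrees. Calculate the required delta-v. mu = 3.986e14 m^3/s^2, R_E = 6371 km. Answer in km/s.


r = 29390.8550 km = 2.9390855e+07 m
V = sqrt(mu/r) = 3682.6677 m/s
di = 20.55 deg = 0.3586652 rad
dV = 2*V*sin(di/2) = 2*3682.6677*sin(0.1793326)
dV = 1313.7762 m/s = 1.3138 km/s

1.3138 km/s


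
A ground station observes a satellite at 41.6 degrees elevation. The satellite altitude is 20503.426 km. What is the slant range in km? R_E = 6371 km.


h = 20503.426 km, el = 41.6 deg
d = -R_E*sin(el) + sqrt((R_E*sin(el))^2 + 2*R_E*h + h^2)
d = -6371.0000*sin(0.726057) + sqrt((6371.0000*0.6639262)^2 + 2*6371.0000*20503.426 + 20503.426^2)
d = 22218.8872 km

22218.8872 km


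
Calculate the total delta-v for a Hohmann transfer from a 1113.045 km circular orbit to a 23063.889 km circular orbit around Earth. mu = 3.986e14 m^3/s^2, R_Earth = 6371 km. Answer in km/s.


r1 = 7484.0450 km = 7.484045e+06 m
r2 = 29434.8890 km = 2.9434889e+07 m
dv1 = sqrt(mu/r1)*(sqrt(2*r2/(r1+r2)) - 1) = 1917.6245 m/s
dv2 = sqrt(mu/r2)*(1 - sqrt(2*r1/(r1+r2))) = 1336.7838 m/s
total dv = |dv1| + |dv2| = 1917.6245 + 1336.7838 = 3254.4084 m/s = 3.2544 km/s

3.2544 km/s


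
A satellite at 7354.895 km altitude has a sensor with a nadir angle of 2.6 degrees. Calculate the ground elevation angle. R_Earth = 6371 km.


r = R_E + alt = 13725.8950 km
Law of sines in the satellite / Earth-center / ground-point triangle:
  sin(nadir)/R_E = sin(90 + el)/r  =>  cos(el) = (r/R_E)*sin(nadir)
cos(el) = (13725.8950 / 6371.0000) * sin(2.6 deg) = 0.09773154
el = arccos(0.09773154) = 84.3914 deg
(Earth-central angle = 90 - nadir - el = 3.0086 deg)

84.3914 degrees


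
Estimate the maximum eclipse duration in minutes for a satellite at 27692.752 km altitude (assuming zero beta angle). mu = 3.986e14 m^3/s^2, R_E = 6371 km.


r = 34063.7520 km
T = 1042.7944 min
Eclipse fraction = arcsin(R_E/r)/pi = arcsin(6371.0000/34063.7520)/pi
= arcsin(0.1870317)/pi = 0.0598867
Eclipse duration = 0.0598867 * 1042.7944 = 62.4495 min

62.4495 minutes


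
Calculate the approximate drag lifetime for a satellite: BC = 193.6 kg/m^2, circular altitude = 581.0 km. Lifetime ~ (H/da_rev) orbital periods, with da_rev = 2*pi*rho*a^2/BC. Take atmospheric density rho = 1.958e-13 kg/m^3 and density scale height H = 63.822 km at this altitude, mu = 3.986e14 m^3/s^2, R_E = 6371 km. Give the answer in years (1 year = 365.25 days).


a = R_E + alt = 6952.0000 km = 6.952e+06 m
da_rev = 2*pi*rho*a^2/BC = 2*pi*1.958e-13*(6.952e+06)^2/193.6 = 0.307119032 m per revolution
N = H/da_rev = 63822.0000 m / 0.307119032 m = 207808.6782 revolutions
P = 2*pi*sqrt(a^3/mu) = 5768.6723 s
lifetime = N*P = 207808.6782 * 5768.6723 = 1.1987802e+09 s = 13874.7704 days
years = 13874.7704 / 365.25 = 37.9871 years

37.9871 years


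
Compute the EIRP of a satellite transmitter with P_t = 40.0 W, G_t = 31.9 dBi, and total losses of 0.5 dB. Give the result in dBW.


Pt = 40.0 W = 16.0206 dBW
EIRP = Pt_dBW + Gt - losses = 16.0206 + 31.9 - 0.5 = 47.4206 dBW

47.4206 dBW


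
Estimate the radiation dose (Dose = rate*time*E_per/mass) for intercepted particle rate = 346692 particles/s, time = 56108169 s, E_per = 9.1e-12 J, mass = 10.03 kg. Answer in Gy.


Total energy deposited = rate * time * E_per
  = 346692 * 56108169 * 9.1e-12 = 177.0155 J
Dose = E_total / mass = 177.0155 / 10.03
Dose = 17.6486 Gy

17.6486 Gy


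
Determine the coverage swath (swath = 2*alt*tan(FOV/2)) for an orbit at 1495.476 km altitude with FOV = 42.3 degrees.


FOV = 42.3 deg = 0.7382743 rad
swath = 2 * alt * tan(FOV/2) = 2 * 1495.476 * tan(0.3691371)
swath = 2 * 1495.476 * 0.3868708
swath = 1157.1121 km

1157.1121 km


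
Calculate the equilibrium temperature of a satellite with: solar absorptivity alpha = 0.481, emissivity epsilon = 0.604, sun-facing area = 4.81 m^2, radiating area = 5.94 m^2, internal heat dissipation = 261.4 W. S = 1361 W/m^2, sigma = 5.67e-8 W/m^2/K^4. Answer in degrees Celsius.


Numerator = alpha*S*A_sun + Q_int = 0.481*1361*4.81 + 261.4 = 3410.2232 W
Denominator = eps*sigma*A_rad = 0.604*5.67e-8*5.94 = 2.0342599e-07 W/K^4
T^4 = 1.676395e+10 K^4
T = 359.8273 K = 86.6773 C

86.6773 degrees Celsius


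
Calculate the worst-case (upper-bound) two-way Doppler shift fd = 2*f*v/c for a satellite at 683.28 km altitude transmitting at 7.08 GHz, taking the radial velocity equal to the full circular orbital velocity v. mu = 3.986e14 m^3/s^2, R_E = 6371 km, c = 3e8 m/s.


r = 7.05428e+06 m
v = sqrt(mu/r) = 7516.9611 m/s (worst-case radial velocity)
f = 7.08 GHz = 7.08e+09 Hz
fd = 2*f*v/c = 2*7.08e+09*7516.9611/3.0e+08
fd = 354800.5619 Hz

354800.5619 Hz


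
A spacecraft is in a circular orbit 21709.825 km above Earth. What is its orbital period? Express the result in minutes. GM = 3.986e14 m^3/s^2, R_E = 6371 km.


r = 28080.8250 km = 2.8080825e+07 m
T = 2*pi*sqrt(r^3/mu) = 2*pi*sqrt(2.214265e+22 / 3.986e14)
T = 46830.2003 s = 780.5033 min

780.5033 minutes


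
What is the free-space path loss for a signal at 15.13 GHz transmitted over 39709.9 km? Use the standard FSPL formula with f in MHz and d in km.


f = 15.13 GHz = 15130.0000 MHz
d = 39709.9 km
FSPL = 32.44 + 20*log10(15130.0000) + 20*log10(39709.9)
FSPL = 32.44 + 83.5968 + 91.9780
FSPL = 208.0148 dB

208.0148 dB


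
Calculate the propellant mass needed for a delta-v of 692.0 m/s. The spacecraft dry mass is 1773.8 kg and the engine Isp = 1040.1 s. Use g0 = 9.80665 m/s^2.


ve = Isp * g0 = 1040.1 * 9.80665 = 10199.896665 m/s
mass ratio = exp(dv/ve) = exp(692.0/10199.896665) = 1.07019816
m_prop = m_dry * (mr - 1) = 1773.8 * (1.07019816 - 1)
m_prop = 124.5175 kg

124.5175 kg


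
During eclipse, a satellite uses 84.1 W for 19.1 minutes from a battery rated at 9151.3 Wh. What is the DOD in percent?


E_used = P * t / 60 = 84.1 * 19.1 / 60 = 26.7718 Wh
DOD = E_used / E_total * 100 = 26.7718 / 9151.3 * 100
DOD = 0.2925468 %

0.2925 %


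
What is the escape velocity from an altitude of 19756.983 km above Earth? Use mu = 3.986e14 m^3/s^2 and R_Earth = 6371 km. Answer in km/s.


r = 6371.0 + 19756.983 = 26127.9830 km = 2.6127983e+07 m
v_esc = sqrt(2*mu/r) = sqrt(2*3.986e14 / 2.6127983e+07)
v_esc = 5523.7079 m/s = 5.5237 km/s

5.5237 km/s


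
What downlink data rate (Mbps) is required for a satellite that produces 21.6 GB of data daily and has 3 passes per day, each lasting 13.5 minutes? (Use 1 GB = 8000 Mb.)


total contact time = 3 * 13.5 * 60 = 2430.0000 s
data = 21.6 GB = 172800.0000 Mb
rate = 172800.0000 / 2430.0000 = 71.1111 Mbps

71.1111 Mbps


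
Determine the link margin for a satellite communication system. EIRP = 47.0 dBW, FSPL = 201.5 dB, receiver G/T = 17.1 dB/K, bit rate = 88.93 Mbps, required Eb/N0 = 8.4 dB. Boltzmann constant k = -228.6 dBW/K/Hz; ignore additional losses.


C/N0 = EIRP - FSPL + G/T - k = 47.0 - 201.5 + 17.1 - (-228.6)
C/N0 = 91.2000 dB-Hz
R_b = 88.93 Mbps = 8.893e+07 bps -> 10*log10(R_b) = 79.4905 dB-Hz
Eb/N0 = C/N0 - 10*log10(R_b) = 91.2000 - 79.4905 = 11.7095 dB
Margin = Eb/N0 - Eb/N0_req = 11.7095 - 8.4 = 3.3095 dB (link closes)

3.3095 dB


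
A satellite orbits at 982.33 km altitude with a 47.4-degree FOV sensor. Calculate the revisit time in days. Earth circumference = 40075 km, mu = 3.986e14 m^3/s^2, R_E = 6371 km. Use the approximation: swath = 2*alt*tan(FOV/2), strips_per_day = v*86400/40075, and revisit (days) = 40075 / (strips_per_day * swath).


swath = 2*982.33*tan(0.413643) = 862.4254 km
v = sqrt(mu/r) = 7362.5222 m/s = 7.3625 km/s
strips/day = v*86400/40075 = 7.3625*86400/40075 = 15.8733
coverage/day = strips * swath = 15.8733 * 862.4254 = 13689.5254 km
revisit = 40075 / 13689.5254 = 2.9274 days

2.9274 days


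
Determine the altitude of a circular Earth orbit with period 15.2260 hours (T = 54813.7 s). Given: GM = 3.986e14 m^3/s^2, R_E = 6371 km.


T = 54813.7 s
r = (mu*T^2/(4*pi^2))^(1/3) = (3.986e14 * 54813.7^2 / (4*pi^2))^(1/3)
r = 3.1187838e+07 m = 31187.8377 km
alt = r - R_E = 31187.8377 - 6371 = 24816.8377 km

24816.8377 km


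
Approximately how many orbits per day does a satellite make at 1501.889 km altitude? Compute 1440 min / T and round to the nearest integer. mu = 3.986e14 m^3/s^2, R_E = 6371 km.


r = 7.872889e+06 m
T = 2*pi*sqrt(r^3/mu) = 6952.0424 s = 115.8674 min
revs/day = 1440 / 115.8674 = 12.4280
Rounded: 12 revolutions per day

12 revolutions per day


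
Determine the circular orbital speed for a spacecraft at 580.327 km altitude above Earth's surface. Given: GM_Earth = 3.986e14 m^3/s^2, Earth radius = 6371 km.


r = R_E + alt = 6371.0 + 580.327 = 6951.3270 km = 6.951327e+06 m
v = sqrt(mu/r) = sqrt(3.986e14 / 6.951327e+06) = 7572.4216 m/s = 7.5724 km/s

7.5724 km/s


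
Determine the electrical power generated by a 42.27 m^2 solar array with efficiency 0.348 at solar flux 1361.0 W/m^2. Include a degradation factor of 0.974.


P = area * eta * S * degradation
P = 42.27 * 0.348 * 1361.0 * 0.974
P = 19499.7289 W

19499.7289 W


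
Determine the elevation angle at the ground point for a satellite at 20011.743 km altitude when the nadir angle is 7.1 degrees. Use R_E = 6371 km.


r = R_E + alt = 26382.7430 km
Law of sines in the satellite / Earth-center / ground-point triangle:
  sin(nadir)/R_E = sin(90 + el)/r  =>  cos(el) = (r/R_E)*sin(nadir)
cos(el) = (26382.7430 / 6371.0000) * sin(7.1 deg) = 0.5118421
el = arccos(0.5118421) = 59.2134 deg
(Earth-central angle = 90 - nadir - el = 23.6866 deg)

59.2134 degrees


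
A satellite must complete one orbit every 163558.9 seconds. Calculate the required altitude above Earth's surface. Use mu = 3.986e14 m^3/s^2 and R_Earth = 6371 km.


T = 163558.9 s
r = (mu*T^2/(4*pi^2))^(1/3) = (3.986e14 * 163558.9^2 / (4*pi^2))^(1/3)
r = 6.4641085e+07 m = 64641.0854 km
alt = r - R_E = 64641.0854 - 6371 = 58270.0854 km

58270.0854 km


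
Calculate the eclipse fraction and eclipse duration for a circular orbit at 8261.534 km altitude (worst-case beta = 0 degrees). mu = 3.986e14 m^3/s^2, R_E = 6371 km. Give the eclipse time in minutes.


r = 14632.5340 km
T = 293.5887 min
Eclipse fraction = arcsin(R_E/r)/pi = arcsin(6371.0000/14632.5340)/pi
= arcsin(0.4353996)/pi = 0.1433929
Eclipse duration = 0.1433929 * 293.5887 = 42.0985 min

42.0985 minutes


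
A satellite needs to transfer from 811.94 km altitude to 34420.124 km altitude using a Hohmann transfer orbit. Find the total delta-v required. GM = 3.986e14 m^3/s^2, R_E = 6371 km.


r1 = 7182.9400 km = 7.18294e+06 m
r2 = 40791.1240 km = 4.0791124e+07 m
dv1 = sqrt(mu/r1)*(sqrt(2*r2/(r1+r2)) - 1) = 2264.9779 m/s
dv2 = sqrt(mu/r2)*(1 - sqrt(2*r1/(r1+r2))) = 1415.3764 m/s
total dv = |dv1| + |dv2| = 2264.9779 + 1415.3764 = 3680.3544 m/s = 3.6804 km/s

3.6804 km/s


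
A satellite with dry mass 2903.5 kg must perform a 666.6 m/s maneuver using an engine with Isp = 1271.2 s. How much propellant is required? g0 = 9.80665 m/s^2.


ve = Isp * g0 = 1271.2 * 9.80665 = 12466.213480 m/s
mass ratio = exp(dv/ve) = exp(666.6/12466.213480) = 1.05492801
m_prop = m_dry * (mr - 1) = 2903.5 * (1.05492801 - 1)
m_prop = 159.4835 kg

159.4835 kg


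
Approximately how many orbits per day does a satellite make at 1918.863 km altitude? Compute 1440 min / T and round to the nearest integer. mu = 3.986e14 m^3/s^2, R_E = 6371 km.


r = 8.289863e+06 m
T = 2*pi*sqrt(r^3/mu) = 7511.5965 s = 125.1933 min
revs/day = 1440 / 125.1933 = 11.5022
Rounded: 12 revolutions per day

12 revolutions per day


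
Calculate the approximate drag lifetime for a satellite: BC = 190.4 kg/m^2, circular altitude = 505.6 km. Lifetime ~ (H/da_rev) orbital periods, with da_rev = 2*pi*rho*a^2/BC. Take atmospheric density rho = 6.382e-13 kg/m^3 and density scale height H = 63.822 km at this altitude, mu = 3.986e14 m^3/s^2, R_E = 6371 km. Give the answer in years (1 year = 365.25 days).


a = R_E + alt = 6876.6000 km = 6.8766e+06 m
da_rev = 2*pi*rho*a^2/BC = 2*pi*6.382e-13*(6.8766e+06)^2/190.4 = 0.99590348 m per revolution
N = H/da_rev = 63822.0000 m / 0.99590348 m = 64084.5235 revolutions
P = 2*pi*sqrt(a^3/mu) = 5675.0784 s
lifetime = N*P = 64084.5235 * 5675.0784 = 3.636847e+08 s = 4209.3136 days
years = 4209.3136 / 365.25 = 11.5245 years

11.5245 years


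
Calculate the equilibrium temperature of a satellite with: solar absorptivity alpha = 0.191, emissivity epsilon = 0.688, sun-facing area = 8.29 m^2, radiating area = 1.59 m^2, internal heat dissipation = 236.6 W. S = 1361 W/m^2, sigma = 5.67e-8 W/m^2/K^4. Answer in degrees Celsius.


Numerator = alpha*S*A_sun + Q_int = 0.191*1361*8.29 + 236.6 = 2391.5938 W
Denominator = eps*sigma*A_rad = 0.688*5.67e-8*1.59 = 6.2025264e-08 W/K^4
T^4 = 3.8558381e+10 K^4
T = 443.1285 K = 169.9785 C

169.9785 degrees Celsius


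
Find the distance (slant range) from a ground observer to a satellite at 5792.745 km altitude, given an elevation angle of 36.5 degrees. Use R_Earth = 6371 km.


h = 5792.745 km, el = 36.5 deg
d = -R_E*sin(el) + sqrt((R_E*sin(el))^2 + 2*R_E*h + h^2)
d = -6371.0000*sin(0.6370452) + sqrt((6371.0000*0.5948228)^2 + 2*6371.0000*5792.745 + 5792.745^2)
d = 7243.4362 km

7243.4362 km


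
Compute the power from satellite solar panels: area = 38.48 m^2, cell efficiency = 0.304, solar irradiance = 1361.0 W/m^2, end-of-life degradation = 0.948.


P = area * eta * S * degradation
P = 38.48 * 0.304 * 1361.0 * 0.948
P = 15092.9839 W

15092.9839 W


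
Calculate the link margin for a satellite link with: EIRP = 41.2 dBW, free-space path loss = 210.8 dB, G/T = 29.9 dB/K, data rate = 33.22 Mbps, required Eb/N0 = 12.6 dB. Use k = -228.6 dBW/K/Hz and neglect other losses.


C/N0 = EIRP - FSPL + G/T - k = 41.2 - 210.8 + 29.9 - (-228.6)
C/N0 = 88.9000 dB-Hz
R_b = 33.22 Mbps = 3.322e+07 bps -> 10*log10(R_b) = 75.2140 dB-Hz
Eb/N0 = C/N0 - 10*log10(R_b) = 88.9000 - 75.2140 = 13.6860 dB
Margin = Eb/N0 - Eb/N0_req = 13.6860 - 12.6 = 1.0860 dB (link closes)

1.0860 dB


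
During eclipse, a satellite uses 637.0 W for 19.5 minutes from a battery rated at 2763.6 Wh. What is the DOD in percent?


E_used = P * t / 60 = 637.0 * 19.5 / 60 = 207.0250 Wh
DOD = E_used / E_total * 100 = 207.0250 / 2763.6 * 100
DOD = 7.4911 %

7.4911 %


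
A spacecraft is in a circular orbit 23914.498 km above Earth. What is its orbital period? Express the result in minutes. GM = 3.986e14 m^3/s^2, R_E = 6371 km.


r = 30285.4980 km = 3.0285498e+07 m
T = 2*pi*sqrt(r^3/mu) = 2*pi*sqrt(2.7778204e+22 / 3.986e14)
T = 52452.1507 s = 874.2025 min

874.2025 minutes


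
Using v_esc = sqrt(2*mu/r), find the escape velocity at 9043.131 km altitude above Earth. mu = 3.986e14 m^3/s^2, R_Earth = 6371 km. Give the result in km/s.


r = 6371.0 + 9043.131 = 15414.1310 km = 1.5414131e+07 m
v_esc = sqrt(2*mu/r) = sqrt(2*3.986e14 / 1.5414131e+07)
v_esc = 7191.5768 m/s = 7.1916 km/s

7.1916 km/s


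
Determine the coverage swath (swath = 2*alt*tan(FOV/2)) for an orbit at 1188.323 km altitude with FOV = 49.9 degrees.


FOV = 49.9 deg = 0.8709193 rad
swath = 2 * alt * tan(FOV/2) = 2 * 1188.323 * tan(0.4354596)
swath = 2 * 1188.323 * 0.4652457
swath = 1105.7243 km

1105.7243 km


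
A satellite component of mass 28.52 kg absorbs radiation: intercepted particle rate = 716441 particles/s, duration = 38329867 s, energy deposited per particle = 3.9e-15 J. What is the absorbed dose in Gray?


Total energy deposited = rate * time * E_per
  = 716441 * 38329867 * 3.9e-15 = 0.1070982 J
Dose = E_total / mass = 0.1070982 / 28.52
Dose = 0.003755198 Gy

0.0038 Gy


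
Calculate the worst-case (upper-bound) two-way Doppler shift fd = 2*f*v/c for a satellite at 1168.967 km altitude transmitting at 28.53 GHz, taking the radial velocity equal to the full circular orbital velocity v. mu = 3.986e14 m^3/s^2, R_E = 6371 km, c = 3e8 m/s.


r = 7.539967e+06 m
v = sqrt(mu/r) = 7270.8289 m/s (worst-case radial velocity)
f = 28.53 GHz = 2.853e+10 Hz
fd = 2*f*v/c = 2*2.853e+10*7270.8289/3.0e+08
fd = 1.3829117e+06 Hz

1.3829e+06 Hz


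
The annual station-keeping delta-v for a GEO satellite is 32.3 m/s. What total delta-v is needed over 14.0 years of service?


dV = rate * years = 32.3 * 14.0
dV = 452.2000 m/s

452.2000 m/s


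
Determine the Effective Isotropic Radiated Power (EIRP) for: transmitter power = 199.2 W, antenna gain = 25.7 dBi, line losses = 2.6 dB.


Pt = 199.2 W = 22.9929 dBW
EIRP = Pt_dBW + Gt - losses = 22.9929 + 25.7 - 2.6 = 46.0929 dBW

46.0929 dBW


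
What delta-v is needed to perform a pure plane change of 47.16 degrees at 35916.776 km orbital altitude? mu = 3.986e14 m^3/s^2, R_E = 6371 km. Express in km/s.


r = 42287.7760 km = 4.2287776e+07 m
V = sqrt(mu/r) = 3070.1615 m/s
di = 47.16 deg = 0.8230973 rad
dV = 2*V*sin(di/2) = 2*3070.1615*sin(0.4115486)
dV = 2456.3081 m/s = 2.4563 km/s

2.4563 km/s


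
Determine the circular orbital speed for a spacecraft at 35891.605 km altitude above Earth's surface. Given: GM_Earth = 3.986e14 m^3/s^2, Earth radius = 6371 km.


r = R_E + alt = 6371.0 + 35891.605 = 42262.6050 km = 4.2262605e+07 m
v = sqrt(mu/r) = sqrt(3.986e14 / 4.2262605e+07) = 3071.0757 m/s = 3.0711 km/s

3.0711 km/s


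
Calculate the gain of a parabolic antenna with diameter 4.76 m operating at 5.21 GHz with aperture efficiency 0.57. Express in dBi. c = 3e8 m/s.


lambda = c/f = 3e8 / 5.21e+09 = 0.05758157 m
G = eta*(pi*D/lambda)^2 = 0.57*(pi*4.76/0.05758157)^2
G = 38443.3693 (linear)
G = 10*log10(38443.3693) = 45.8482 dBi

45.8482 dBi


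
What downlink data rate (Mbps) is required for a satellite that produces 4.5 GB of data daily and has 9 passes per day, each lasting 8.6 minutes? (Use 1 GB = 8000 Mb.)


total contact time = 9 * 8.6 * 60 = 4644.0000 s
data = 4.5 GB = 36000.0000 Mb
rate = 36000.0000 / 4644.0000 = 7.7519 Mbps

7.7519 Mbps


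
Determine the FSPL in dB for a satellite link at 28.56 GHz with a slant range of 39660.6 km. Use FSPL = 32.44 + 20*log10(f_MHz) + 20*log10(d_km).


f = 28.56 GHz = 28560.0000 MHz
d = 39660.6 km
FSPL = 32.44 + 20*log10(28560.0000) + 20*log10(39660.6)
FSPL = 32.44 + 89.1152 + 91.9672
FSPL = 213.5223 dB

213.5223 dB


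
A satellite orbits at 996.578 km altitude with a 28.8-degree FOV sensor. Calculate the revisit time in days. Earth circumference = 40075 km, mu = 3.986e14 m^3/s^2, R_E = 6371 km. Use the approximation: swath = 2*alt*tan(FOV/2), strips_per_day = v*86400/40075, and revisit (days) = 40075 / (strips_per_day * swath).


swath = 2*996.578*tan(0.2513274) = 511.7555 km
v = sqrt(mu/r) = 7355.3997 m/s = 7.3554 km/s
strips/day = v*86400/40075 = 7.3554*86400/40075 = 15.8579
coverage/day = strips * swath = 15.8579 * 511.7555 = 8115.3824 km
revisit = 40075 / 8115.3824 = 4.9382 days

4.9382 days


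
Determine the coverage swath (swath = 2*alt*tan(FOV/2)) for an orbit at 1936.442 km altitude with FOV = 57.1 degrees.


FOV = 57.1 deg = 0.996583 rad
swath = 2 * alt * tan(FOV/2) = 2 * 1936.442 * tan(0.4982915)
swath = 2 * 1936.442 * 0.5440862
swath = 2107.1826 km

2107.1826 km


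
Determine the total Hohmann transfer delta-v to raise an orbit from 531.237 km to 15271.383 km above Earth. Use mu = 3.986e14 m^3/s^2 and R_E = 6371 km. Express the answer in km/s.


r1 = 6902.2370 km = 6.902237e+06 m
r2 = 21642.3830 km = 2.1642383e+07 m
dv1 = sqrt(mu/r1)*(sqrt(2*r2/(r1+r2)) - 1) = 1758.6133 m/s
dv2 = sqrt(mu/r2)*(1 - sqrt(2*r1/(r1+r2))) = 1307.1218 m/s
total dv = |dv1| + |dv2| = 1758.6133 + 1307.1218 = 3065.7351 m/s = 3.0657 km/s

3.0657 km/s


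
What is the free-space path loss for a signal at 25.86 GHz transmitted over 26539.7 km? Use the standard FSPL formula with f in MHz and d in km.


f = 25.86 GHz = 25860.0000 MHz
d = 26539.7 km
FSPL = 32.44 + 20*log10(25860.0000) + 20*log10(26539.7)
FSPL = 32.44 + 88.2526 + 88.4779
FSPL = 209.1705 dB

209.1705 dB


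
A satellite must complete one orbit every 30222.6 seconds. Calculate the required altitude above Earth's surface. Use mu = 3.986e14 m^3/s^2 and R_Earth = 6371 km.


T = 30222.6 s
r = (mu*T^2/(4*pi^2))^(1/3) = (3.986e14 * 30222.6^2 / (4*pi^2))^(1/3)
r = 2.0970739e+07 m = 20970.7390 km
alt = r - R_E = 20970.7390 - 6371 = 14599.7390 km

14599.7390 km


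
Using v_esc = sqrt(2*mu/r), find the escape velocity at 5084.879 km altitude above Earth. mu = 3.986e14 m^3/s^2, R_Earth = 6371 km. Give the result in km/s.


r = 6371.0 + 5084.879 = 11455.8790 km = 1.1455879e+07 m
v_esc = sqrt(2*mu/r) = sqrt(2*3.986e14 / 1.1455879e+07)
v_esc = 8341.9856 m/s = 8.3420 km/s

8.3420 km/s


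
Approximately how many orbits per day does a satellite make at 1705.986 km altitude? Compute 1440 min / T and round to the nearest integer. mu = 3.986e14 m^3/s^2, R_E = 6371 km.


r = 8.076986e+06 m
T = 2*pi*sqrt(r^3/mu) = 7224.1244 s = 120.4021 min
revs/day = 1440 / 120.4021 = 11.9599
Rounded: 12 revolutions per day

12 revolutions per day


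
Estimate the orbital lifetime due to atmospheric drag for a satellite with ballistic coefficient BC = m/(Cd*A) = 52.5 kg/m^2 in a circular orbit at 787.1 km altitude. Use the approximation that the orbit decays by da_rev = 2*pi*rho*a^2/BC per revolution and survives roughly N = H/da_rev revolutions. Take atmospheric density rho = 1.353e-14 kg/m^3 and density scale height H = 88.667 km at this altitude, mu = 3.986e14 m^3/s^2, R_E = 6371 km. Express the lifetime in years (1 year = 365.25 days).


a = R_E + alt = 7158.1000 km = 7.1581e+06 m
da_rev = 2*pi*rho*a^2/BC = 2*pi*1.353e-14*(7.1581e+06)^2/52.5 = 0.0829686233 m per revolution
N = H/da_rev = 88667.0000 m / 0.0829686233 m = 1.0686811e+06 revolutions
P = 2*pi*sqrt(a^3/mu) = 6027.0926 s
lifetime = N*P = 1.0686811e+06 * 6027.0926 = 6.44104e+09 s = 74549.0736 days
years = 74549.0736 / 365.25 = 204.1042 years

204.1042 years


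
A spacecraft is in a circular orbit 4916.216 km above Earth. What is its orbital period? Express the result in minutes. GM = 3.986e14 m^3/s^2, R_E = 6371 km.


r = 11287.2160 km = 1.1287216e+07 m
T = 2*pi*sqrt(r^3/mu) = 2*pi*sqrt(1.4380054e+21 / 3.986e14)
T = 11934.1495 s = 198.9025 min

198.9025 minutes


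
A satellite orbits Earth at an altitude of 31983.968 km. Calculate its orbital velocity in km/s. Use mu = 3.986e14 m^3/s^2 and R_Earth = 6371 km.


r = R_E + alt = 6371.0 + 31983.968 = 38354.9680 km = 3.8354968e+07 m
v = sqrt(mu/r) = sqrt(3.986e14 / 3.8354968e+07) = 3223.7239 m/s = 3.2237 km/s

3.2237 km/s
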